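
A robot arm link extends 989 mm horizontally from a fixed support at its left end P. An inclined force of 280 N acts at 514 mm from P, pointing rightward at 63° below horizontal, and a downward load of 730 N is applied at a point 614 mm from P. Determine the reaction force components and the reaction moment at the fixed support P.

ΣF_x = 0: P_x + 280·cos63° = 0 → P_x = -127.1 N.
ΣF_y = 0: P_y − 280·sin63° − 730 = 0 → P_y = 979.5 N.
ΣM about P: M_P − 280·sin63°·514 − 730·614 = 0 → M_P = 576500 N·mm.

P_x = -127.1 N, P_y = 979.5 N, M_P = 576500 N·mm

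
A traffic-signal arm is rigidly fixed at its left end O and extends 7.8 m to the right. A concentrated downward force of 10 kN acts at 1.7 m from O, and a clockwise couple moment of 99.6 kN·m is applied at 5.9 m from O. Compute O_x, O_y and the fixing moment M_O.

O_x = 0, O_y = 10.00 kN, M_O = 116.6 kN·m

ΣF_x = 0: O_x = 0.
ΣF_y = 0: O_y − 10 = 0 → O_y = 10.00 kN.
ΣM about O: M_O − 10·1.7 − 99.6 = 0 → M_O = 116.6 kN·m.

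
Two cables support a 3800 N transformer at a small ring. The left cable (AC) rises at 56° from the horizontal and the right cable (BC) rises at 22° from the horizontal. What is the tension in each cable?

ΣF_x = 0: −T_AC·cos56° + T_BC·cos22° = 0 → T_BC = 0.603109·T_AC.
ΣF_y = 0: T_AC·sin56° + T_BC·sin22° = 3800.
Substitute: T_AC·(0.829038 + 0.603109·0.374607) = 3800 → T_AC = 3602.01 ≈ 3602 N.
Then T_BC = 0.603109 × 3602.01 = 2172 N.

T_AC = 3602 N, T_BC = 2172 N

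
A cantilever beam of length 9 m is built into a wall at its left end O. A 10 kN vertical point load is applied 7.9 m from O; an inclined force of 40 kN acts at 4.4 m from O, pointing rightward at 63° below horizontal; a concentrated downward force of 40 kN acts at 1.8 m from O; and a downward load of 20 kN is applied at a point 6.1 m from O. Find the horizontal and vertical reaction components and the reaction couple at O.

O_x = -18.16 kN, O_y = 105.6 kN, M_O = 429.8 kN·m

ΣF_x = 0: O_x + 40·cos63° = 0 → O_x = -18.16 kN.
ΣF_y = 0: O_y − 10 − 40·sin63° − 40 − 20 = 0 → O_y = 105.6 kN.
ΣM about O: M_O − 10·7.9 − 40·sin63°·4.4 − 40·1.8 − 20·6.1 = 0 → M_O = 429.8 kN·m.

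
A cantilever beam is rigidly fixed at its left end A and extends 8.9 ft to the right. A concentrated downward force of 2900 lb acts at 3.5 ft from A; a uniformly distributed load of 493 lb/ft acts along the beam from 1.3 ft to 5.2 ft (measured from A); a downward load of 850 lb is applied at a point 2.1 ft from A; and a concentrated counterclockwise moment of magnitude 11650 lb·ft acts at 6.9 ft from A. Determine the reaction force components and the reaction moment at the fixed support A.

A_x = 0, A_y = 5673 lb, M_A = 6534 lb·ft

Resultant of the distributed load: 493 × 3.9 = 1922.7 lb at 3.25 ft from A.
ΣF_x = 0: A_x = 0.
ΣF_y = 0: A_y − 2900 − 493·3.9 − 850 = 0 → A_y = 5673 lb.
ΣM about A: M_A − 2900·3.5 − (493·3.9)·3.25 − 850·2.1 + 11650 = 0 → M_A = 6534 lb·ft.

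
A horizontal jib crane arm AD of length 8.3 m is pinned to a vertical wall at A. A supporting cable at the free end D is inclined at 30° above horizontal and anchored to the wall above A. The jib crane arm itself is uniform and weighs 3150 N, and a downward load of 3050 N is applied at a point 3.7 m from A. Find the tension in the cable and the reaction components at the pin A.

T = 5869 N, A_x = 5083 N, A_y = 3265 N

ΣM about A: T·sin30°·8.3 − 3150·4.15 − 3050·3.7 = 0 → T = 24357.5/(8.3·0.5) = 5869.28 ≈ 5869 N.
ΣF_x = 0: A_x − T·cos30° = 0 → A_x = 5869.28 × 0.866025 = 5083 N.
ΣF_y = 0: A_y + T·sin30° − 3150 − 3050 = 0 → A_y = 6200 − 5869.28 × 0.5 = 3265 N.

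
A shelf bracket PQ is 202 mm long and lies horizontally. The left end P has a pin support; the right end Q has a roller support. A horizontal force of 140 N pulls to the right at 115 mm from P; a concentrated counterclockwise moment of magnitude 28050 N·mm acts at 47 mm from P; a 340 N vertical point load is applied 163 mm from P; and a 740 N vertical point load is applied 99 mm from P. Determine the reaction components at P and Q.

Taking moments about P: Q_y·202 + 28050 − 340·163 − 740·99 = 0 → Q_y = 100630/202 = 498.168 ≈ 498.2 N.
ΣF_y = 0: P_y + 498.168 − 340 − 740 = 0 → P_y = 581.8 N.
ΣF_x = 0: P_x + 140 = 0 → P_x = -140.0 N.

P_x = -140.0 N, P_y = 581.8 N, Q_y = 498.2 N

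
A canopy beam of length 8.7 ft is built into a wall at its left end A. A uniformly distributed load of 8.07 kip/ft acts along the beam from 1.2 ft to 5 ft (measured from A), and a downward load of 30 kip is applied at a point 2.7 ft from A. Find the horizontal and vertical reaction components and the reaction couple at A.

A_x = 0, A_y = 60.67 kip, M_A = 176.1 kip·ft

Resultant of the distributed load: 8.07 × 3.8 = 30.666 kip at 3.1 ft from A.
ΣF_x = 0: A_x = 0.
ΣF_y = 0: A_y − 8.07·3.8 − 30 = 0 → A_y = 60.67 kip.
ΣM about A: M_A − (8.07·3.8)·3.1 − 30·2.7 = 0 → M_A = 176.1 kip·ft.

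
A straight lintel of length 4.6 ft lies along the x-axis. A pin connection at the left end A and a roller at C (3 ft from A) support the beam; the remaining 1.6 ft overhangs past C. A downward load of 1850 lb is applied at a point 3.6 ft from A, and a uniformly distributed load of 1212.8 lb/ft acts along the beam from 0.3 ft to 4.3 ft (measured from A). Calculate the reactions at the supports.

A_x = 0, A_y = 761.9 lb, C_y = 5939 lb

Resultant of the distributed load: 1212.8 × 4 = 4851.2 lb at 2.3 ft from A.
ΣM about A: C_y·3 − 1850·3.6 − (1212.8·4)·2.3 = 0 → C_y = 17817.76/3 = 5939.25 ≈ 5939 lb.
ΣF_y = 0: A_y + 5939.25 − 1850 − 1212.8·4 = 0 → A_y = 761.9 lb.
ΣF_x = 0: no horizontal applied forces, so A_x = 0.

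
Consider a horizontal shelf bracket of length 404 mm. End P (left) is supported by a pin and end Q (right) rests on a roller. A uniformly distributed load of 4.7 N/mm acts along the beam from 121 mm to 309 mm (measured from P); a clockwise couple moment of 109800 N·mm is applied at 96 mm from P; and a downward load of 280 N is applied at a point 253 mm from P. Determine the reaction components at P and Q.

Resultant of the distributed load: 4.7 × 188 = 883.6 N at 215 mm from P.
ΣM about P: Q_y·404 − (4.7·188)·215 − 109800 − 280·253 = 0 → Q_y = 370614/404 = 917.361 ≈ 917.4 N.
ΣF_y = 0: P_y + 917.361 − 4.7·188 − 280 = 0 → P_y = 246.2 N.
ΣF_x = 0: no horizontal applied forces, so P_x = 0.

P_x = 0, P_y = 246.2 N, Q_y = 917.4 N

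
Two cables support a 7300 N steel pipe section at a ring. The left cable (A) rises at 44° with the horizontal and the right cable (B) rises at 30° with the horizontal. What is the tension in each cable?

T_A = 6577 N, T_B = 5463 N

ΣF_x = 0: −T_A·cos44° + T_B·cos30° = 0 → T_B = 0.830622·T_A.
ΣF_y = 0: T_A·sin44° + T_B·sin30° = 7300.
Substitute: T_A·(0.694658 + 0.830622·0.5) = 7300 → T_A = 6576.76 ≈ 6577 N.
Then T_B = 0.830622 × 6576.76 = 5463 N.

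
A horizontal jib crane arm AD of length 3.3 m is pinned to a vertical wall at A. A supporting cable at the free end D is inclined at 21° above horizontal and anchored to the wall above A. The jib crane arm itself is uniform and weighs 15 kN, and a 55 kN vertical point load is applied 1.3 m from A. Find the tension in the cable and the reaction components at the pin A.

ΣM about A: T·sin21°·3.3 − 15·1.65 − 55·1.3 = 0 → T = 96.25/(3.3·0.358368) = 81.3875 ≈ 81.39 kN.
ΣF_x = 0: A_x − T·cos21° = 0 → A_x = 81.3875 × 0.93358 = 75.98 kN.
ΣF_y = 0: A_y + T·sin21° − 15 − 55 = 0 → A_y = 70 − 81.3875 × 0.358368 = 40.83 kN.

T = 81.39 kN, A_x = 75.98 kN, A_y = 40.83 kN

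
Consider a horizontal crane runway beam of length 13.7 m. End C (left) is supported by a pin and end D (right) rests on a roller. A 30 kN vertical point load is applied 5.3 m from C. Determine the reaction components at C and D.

C_x = 0, C_y = 18.39 kN, D_y = 11.61 kN

ΣM about C: D_y·13.7 − 30·5.3 = 0 → D_y = 159/13.7 = 11.6058 ≈ 11.61 kN.
ΣF_y = 0: C_y + 11.6058 − 30 = 0 → C_y = 18.39 kN.
ΣF_x = 0: no horizontal applied forces, so C_x = 0.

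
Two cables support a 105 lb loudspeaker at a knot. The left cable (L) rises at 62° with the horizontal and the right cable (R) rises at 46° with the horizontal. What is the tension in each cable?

T_L = 76.69 lb, T_R = 51.83 lb

ΣF_x = 0: −T_L·cos62° + T_R·cos46° = 0 → T_R = 0.675831·T_L.
ΣF_y = 0: T_L·sin62° + T_R·sin46° = 105.
Substitute: T_L·(0.882948 + 0.675831·0.71934) = 105 → T_L = 76.6927 ≈ 76.69 lb.
Then T_R = 0.675831 × 76.6927 = 51.83 lb.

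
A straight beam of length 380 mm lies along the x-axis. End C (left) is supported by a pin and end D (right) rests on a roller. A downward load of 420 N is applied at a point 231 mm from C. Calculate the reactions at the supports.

ΣM about C: D_y·380 − 420·231 = 0 → D_y = 97020/380 = 255.316 ≈ 255.3 N.
ΣF_y = 0: C_y + 255.316 − 420 = 0 → C_y = 164.7 N.
ΣF_x = 0: no horizontal applied forces, so C_x = 0.

C_x = 0, C_y = 164.7 N, D_y = 255.3 N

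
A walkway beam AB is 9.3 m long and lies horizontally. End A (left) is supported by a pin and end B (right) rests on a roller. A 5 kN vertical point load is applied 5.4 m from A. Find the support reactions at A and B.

Moments about A: B_y·9.3 − 5·5.4 = 0 → B_y = 27/9.3 = 2.90323 ≈ 2.903 kN.
ΣF_y = 0: A_y + 2.90323 − 5 = 0 → A_y = 2.097 kN.
ΣF_x = 0: no horizontal applied forces, so A_x = 0.

A_x = 0, A_y = 2.097 kN, B_y = 2.903 kN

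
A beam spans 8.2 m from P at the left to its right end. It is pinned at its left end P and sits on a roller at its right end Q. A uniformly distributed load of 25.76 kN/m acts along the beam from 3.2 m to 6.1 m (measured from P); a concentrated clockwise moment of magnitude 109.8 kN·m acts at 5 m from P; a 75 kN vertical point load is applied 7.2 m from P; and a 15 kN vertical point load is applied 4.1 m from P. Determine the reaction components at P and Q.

P_x = 0, P_y = 35.60 kN, Q_y = 129.1 kN

Resultant of the distributed load: 25.76 × 2.9 = 74.704 kN at 4.65 m from P.
Moments about P: Q_y·8.2 − (25.76·2.9)·4.65 − 109.8 − 75·7.2 − 15·4.1 = 0 → Q_y = 1058.6736/8.2 = 129.107 ≈ 129.1 kN.
ΣF_y = 0: P_y + 129.107 − 25.76·2.9 − 75 − 15 = 0 → P_y = 35.60 kN.
ΣF_x = 0: no horizontal applied forces, so P_x = 0.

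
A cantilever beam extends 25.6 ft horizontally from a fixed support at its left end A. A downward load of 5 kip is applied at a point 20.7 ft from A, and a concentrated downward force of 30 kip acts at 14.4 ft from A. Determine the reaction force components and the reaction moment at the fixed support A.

A_x = 0, A_y = 35.00 kip, M_A = 535.5 kip·ft

ΣF_x = 0: A_x = 0.
ΣF_y = 0: A_y − 5 − 30 = 0 → A_y = 35.00 kip.
ΣM about A: M_A − 5·20.7 − 30·14.4 = 0 → M_A = 535.5 kip·ft.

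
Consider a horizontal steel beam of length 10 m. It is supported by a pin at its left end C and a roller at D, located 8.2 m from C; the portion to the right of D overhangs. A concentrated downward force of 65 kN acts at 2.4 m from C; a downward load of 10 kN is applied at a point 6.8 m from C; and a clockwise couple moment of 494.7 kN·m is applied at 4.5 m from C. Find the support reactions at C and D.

C_x = 0, C_y = -12.65 kN, D_y = 87.65 kN

Taking moments about C: D_y·8.2 − 65·2.4 − 10·6.8 − 494.7 = 0 → D_y = 718.7/8.2 = 87.6463 ≈ 87.65 kN.
ΣF_y = 0: C_y + 87.6463 − 65 − 10 = 0 → C_y = -12.65 kN.
ΣF_x = 0: no horizontal applied forces, so C_x = 0.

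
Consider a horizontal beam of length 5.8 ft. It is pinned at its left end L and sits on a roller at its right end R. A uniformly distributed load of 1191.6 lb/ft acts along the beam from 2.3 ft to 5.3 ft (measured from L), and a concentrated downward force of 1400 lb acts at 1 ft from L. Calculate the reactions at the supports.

Resultant of the distributed load: 1191.6 × 3 = 3574.8 lb at 3.8 ft from L.
Moments about L: R_y·5.8 − (1191.6·3)·3.8 − 1400·1 = 0 → R_y = 14984.24/5.8 = 2583.49 ≈ 2583 lb.
ΣF_y = 0: L_y + 2583.49 − 1191.6·3 − 1400 = 0 → L_y = 2391 lb.
ΣF_x = 0: no horizontal applied forces, so L_x = 0.

L_x = 0, L_y = 2391 lb, R_y = 2583 lb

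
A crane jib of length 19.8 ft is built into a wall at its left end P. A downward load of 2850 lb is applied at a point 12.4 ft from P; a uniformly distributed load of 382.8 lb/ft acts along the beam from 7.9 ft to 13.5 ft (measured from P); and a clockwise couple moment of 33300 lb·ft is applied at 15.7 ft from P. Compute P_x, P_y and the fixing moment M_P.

P_x = 0, P_y = 4994 lb, M_P = 91580 lb·ft

Resultant of the distributed load: 382.8 × 5.6 = 2143.68 lb at 10.7 ft from P.
ΣF_x = 0: P_x = 0.
ΣF_y = 0: P_y − 2850 − 382.8·5.6 = 0 → P_y = 4994 lb.
ΣM about P: M_P − 2850·12.4 − (382.8·5.6)·10.7 − 33300 = 0 → M_P = 91580 lb·ft.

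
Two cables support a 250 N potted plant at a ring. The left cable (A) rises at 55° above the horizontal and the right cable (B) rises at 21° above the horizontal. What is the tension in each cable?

T_A = 240.5 N, T_B = 147.8 N

ΣF_x = 0: −T_A·cos55° + T_B·cos21° = 0 → T_B = 0.614384·T_A.
ΣF_y = 0: T_A·sin55° + T_B·sin21° = 250.
Substitute: T_A·(0.819152 + 0.614384·0.358368) = 250 → T_A = 240.54 ≈ 240.5 N.
Then T_B = 0.614384 × 240.54 = 147.8 N.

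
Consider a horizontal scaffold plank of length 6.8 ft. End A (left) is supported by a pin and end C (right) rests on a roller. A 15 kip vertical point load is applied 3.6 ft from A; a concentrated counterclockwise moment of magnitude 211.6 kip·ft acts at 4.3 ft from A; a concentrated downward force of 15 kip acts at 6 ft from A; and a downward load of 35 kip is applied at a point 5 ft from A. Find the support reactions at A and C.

Taking moments about A: C_y·6.8 − 15·3.6 + 211.6 − 15·6 − 35·5 = 0 → C_y = 107.4/6.8 = 15.7941 ≈ 15.79 kip.
ΣF_y = 0: A_y + 15.7941 − 15 − 15 − 35 = 0 → A_y = 49.21 kip.
ΣF_x = 0: no horizontal applied forces, so A_x = 0.

A_x = 0, A_y = 49.21 kip, C_y = 15.79 kip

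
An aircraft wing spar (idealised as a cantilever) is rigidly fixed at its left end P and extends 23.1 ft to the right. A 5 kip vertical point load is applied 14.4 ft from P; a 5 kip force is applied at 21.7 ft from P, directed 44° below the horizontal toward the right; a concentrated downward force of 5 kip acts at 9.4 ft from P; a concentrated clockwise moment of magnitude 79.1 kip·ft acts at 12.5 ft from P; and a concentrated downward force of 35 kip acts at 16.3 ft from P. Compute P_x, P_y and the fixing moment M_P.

P_x = -3.597 kip, P_y = 48.47 kip, M_P = 844.0 kip·ft

ΣF_x = 0: P_x + 5·cos44° = 0 → P_x = -3.597 kip.
ΣF_y = 0: P_y − 5 − 5·sin44° − 5 − 35 = 0 → P_y = 48.47 kip.
ΣM about P: M_P − 5·14.4 − 5·sin44°·21.7 − 5·9.4 − 79.1 − 35·16.3 = 0 → M_P = 844.0 kip·ft.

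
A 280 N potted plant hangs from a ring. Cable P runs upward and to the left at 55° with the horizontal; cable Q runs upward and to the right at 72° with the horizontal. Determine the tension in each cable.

T_P = 108.3 N, T_Q = 201.1 N

ΣF_x = 0: −T_P·cos55° + T_Q·cos72° = 0 → T_Q = 1.85613·T_P.
ΣF_y = 0: T_P·sin55° + T_Q·sin72° = 280.
Substitute: T_P·(0.819152 + 1.85613·0.951057) = 280 → T_P = 108.341 ≈ 108.3 N.
Then T_Q = 1.85613 × 108.341 = 201.1 N.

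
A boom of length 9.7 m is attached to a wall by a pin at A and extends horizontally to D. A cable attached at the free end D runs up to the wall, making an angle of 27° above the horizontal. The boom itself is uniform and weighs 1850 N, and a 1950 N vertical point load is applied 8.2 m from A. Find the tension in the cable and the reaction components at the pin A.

ΣM about A: T·sin27°·9.7 − 1850·4.85 − 1950·8.2 = 0 → T = 24962.5/(9.7·0.45399) = 5668.52 ≈ 5669 N.
ΣF_x = 0: A_x − T·cos27° = 0 → A_x = 5668.52 × 0.891007 = 5051 N.
ΣF_y = 0: A_y + T·sin27° − 1850 − 1950 = 0 → A_y = 3800 − 5668.52 × 0.45399 = 1227 N.

T = 5669 N, A_x = 5051 N, A_y = 1227 N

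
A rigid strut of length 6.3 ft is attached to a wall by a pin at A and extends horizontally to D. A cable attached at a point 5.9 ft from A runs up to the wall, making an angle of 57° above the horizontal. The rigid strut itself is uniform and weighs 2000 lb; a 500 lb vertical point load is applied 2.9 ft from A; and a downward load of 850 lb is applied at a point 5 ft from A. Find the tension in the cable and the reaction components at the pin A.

T = 2425 lb, A_x = 1321 lb, A_y = 1316 lb

ΣM about A: T·sin57°·5.9 − 2000·3.15 − 500·2.9 − 850·5 = 0 → T = 12000/(5.9·0.838671) = 2425.14 ≈ 2425 lb.
ΣF_x = 0: A_x − T·cos57° = 0 → A_x = 2425.14 × 0.544639 = 1321 lb.
ΣF_y = 0: A_y + T·sin57° − 2000 − 500 − 850 = 0 → A_y = 3350 − 2425.14 × 0.838671 = 1316 lb.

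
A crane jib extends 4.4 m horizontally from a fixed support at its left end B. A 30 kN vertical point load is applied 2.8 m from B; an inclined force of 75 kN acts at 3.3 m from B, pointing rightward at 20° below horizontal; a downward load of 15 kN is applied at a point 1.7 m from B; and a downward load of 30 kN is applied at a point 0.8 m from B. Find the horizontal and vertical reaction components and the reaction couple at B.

ΣF_x = 0: B_x + 75·cos20° = 0 → B_x = -70.48 kN.
ΣF_y = 0: B_y − 30 − 75·sin20° − 15 − 30 = 0 → B_y = 100.7 kN.
ΣM about B: M_B − 30·2.8 − 75·sin20°·3.3 − 15·1.7 − 30·0.8 = 0 → M_B = 218.1 kN·m.

B_x = -70.48 kN, B_y = 100.7 kN, M_B = 218.1 kN·m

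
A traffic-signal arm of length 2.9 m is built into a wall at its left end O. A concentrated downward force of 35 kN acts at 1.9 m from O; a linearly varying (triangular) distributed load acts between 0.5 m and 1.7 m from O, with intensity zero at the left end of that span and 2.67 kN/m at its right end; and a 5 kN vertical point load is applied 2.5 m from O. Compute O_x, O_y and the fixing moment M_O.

O_x = 0, O_y = 41.60 kN, M_O = 81.08 kN·m

Resultant of the triangular load: ½ × 2.67 × 1.2 = 1.602 kN, acting at 1.3 m from O (one-third of the span from the peak).
ΣF_x = 0: O_x = 0.
ΣF_y = 0: O_y − 35 − ½·2.67·1.2 − 5 = 0 → O_y = 41.60 kN.
ΣM about O: M_O − 35·1.9 − (½·2.67·1.2)·1.3 − 5·2.5 = 0 → M_O = 81.08 kN·m.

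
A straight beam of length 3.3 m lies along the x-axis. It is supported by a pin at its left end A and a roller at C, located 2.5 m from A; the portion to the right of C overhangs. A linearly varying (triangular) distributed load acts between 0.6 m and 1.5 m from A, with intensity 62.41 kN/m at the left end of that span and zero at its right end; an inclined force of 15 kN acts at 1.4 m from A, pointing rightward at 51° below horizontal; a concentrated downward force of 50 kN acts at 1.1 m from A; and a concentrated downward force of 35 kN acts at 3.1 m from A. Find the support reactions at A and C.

A_x = -9.440 kN, A_y = 42.70 kN, C_y = 82.04 kN

Resultant of the triangular load: ½ × 62.41 × 0.9 = 28.0845 kN, acting at 0.9 m from A (one-third of the span from the peak).
Taking moments about A: C_y·2.5 − (½·62.41·0.9)·0.9 − 15·sin51°·1.4 − 50·1.1 − 35·3.1 = 0 → C_y = 205.096/2.5 = 82.0384 ≈ 82.04 kN.
ΣF_y = 0: A_y + 82.0384 − ½·62.41·0.9 − 15·sin51° − 50 − 35 = 0 → A_y = 42.70 kN.
ΣF_x = 0: A_x + 15·cos51° = 0 → A_x = -9.440 kN.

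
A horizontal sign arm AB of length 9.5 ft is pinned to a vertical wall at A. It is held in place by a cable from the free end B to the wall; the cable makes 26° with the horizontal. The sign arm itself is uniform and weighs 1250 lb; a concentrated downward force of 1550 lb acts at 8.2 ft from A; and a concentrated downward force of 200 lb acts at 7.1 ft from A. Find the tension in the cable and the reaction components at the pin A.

ΣM about A: T·sin26°·9.5 − 1250·4.75 − 1550·8.2 − 200·7.1 = 0 → T = 20067.5/(9.5·0.438371) = 4818.68 ≈ 4819 lb.
ΣF_x = 0: A_x − T·cos26° = 0 → A_x = 4818.68 × 0.898794 = 4331 lb.
ΣF_y = 0: A_y + T·sin26° − 1250 − 1550 − 200 = 0 → A_y = 3000 − 4818.68 × 0.438371 = 887.6 lb.

T = 4819 lb, A_x = 4331 lb, A_y = 887.6 lb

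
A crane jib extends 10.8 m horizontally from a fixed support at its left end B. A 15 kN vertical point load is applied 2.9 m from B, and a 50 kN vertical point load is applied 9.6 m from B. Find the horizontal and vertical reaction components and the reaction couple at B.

B_x = 0, B_y = 65.00 kN, M_B = 523.5 kN·m

ΣF_x = 0: B_x = 0.
ΣF_y = 0: B_y − 15 − 50 = 0 → B_y = 65.00 kN.
ΣM about B: M_B − 15·2.9 − 50·9.6 = 0 → M_B = 523.5 kN·m.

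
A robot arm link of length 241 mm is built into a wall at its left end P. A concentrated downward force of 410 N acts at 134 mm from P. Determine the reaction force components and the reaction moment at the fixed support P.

P_x = 0, P_y = 410.0 N, M_P = 54940 N·mm

ΣF_x = 0: P_x = 0.
ΣF_y = 0: P_y − 410 = 0 → P_y = 410.0 N.
ΣM about P: M_P − 410·134 = 0 → M_P = 54940 N·mm.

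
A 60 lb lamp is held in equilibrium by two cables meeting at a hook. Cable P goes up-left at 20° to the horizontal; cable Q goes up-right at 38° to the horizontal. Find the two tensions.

T_P = 55.75 lb, T_Q = 66.48 lb

ΣF_x = 0: −T_P·cos20° + T_Q·cos38° = 0 → T_Q = 1.19249·T_P.
ΣF_y = 0: T_P·sin20° + T_Q·sin38° = 60.
Substitute: T_P·(0.34202 + 1.19249·0.615661) = 60 → T_P = 55.7523 ≈ 55.75 lb.
Then T_Q = 1.19249 × 55.7523 = 66.48 lb.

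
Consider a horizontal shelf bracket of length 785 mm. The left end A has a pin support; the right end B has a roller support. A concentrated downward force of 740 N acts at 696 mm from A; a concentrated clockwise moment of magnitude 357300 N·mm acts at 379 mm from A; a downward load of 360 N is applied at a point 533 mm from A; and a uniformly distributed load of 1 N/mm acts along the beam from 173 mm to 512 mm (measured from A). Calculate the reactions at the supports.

A_x = 0, A_y = -64.60 N, B_y = 1504 N

Resultant of the distributed load: 1 × 339 = 339 N at 342.5 mm from A.
Moments about A: B_y·785 − 740·696 − 357300 − 360·533 − (1·339)·342.5 = 0 → B_y = 1180327.5/785 = 1503.6 ≈ 1504 N.
ΣF_y = 0: A_y + 1503.6 − 740 − 360 − 1·339 = 0 → A_y = -64.60 N.
ΣF_x = 0: no horizontal applied forces, so A_x = 0.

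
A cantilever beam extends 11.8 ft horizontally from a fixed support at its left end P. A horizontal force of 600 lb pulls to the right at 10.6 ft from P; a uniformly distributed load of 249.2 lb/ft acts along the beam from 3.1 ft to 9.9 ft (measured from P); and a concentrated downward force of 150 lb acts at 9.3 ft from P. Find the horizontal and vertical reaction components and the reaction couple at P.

P_x = -600.0 lb, P_y = 1845 lb, M_P = 12410 lb·ft

Resultant of the distributed load: 249.2 × 6.8 = 1694.56 lb at 6.5 ft from P.
ΣF_x = 0: P_x + 600 = 0 → P_x = -600.0 lb.
ΣF_y = 0: P_y − 249.2·6.8 − 150 = 0 → P_y = 1845 lb.
ΣM about P: M_P − (249.2·6.8)·6.5 − 150·9.3 = 0 → M_P = 12410 lb·ft.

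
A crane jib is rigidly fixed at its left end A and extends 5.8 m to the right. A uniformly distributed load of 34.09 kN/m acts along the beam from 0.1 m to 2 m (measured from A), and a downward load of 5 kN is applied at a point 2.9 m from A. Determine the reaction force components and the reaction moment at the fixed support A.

Resultant of the distributed load: 34.09 × 1.9 = 64.771 kN at 1.05 m from A.
ΣF_x = 0: A_x = 0.
ΣF_y = 0: A_y − 34.09·1.9 − 5 = 0 → A_y = 69.77 kN.
ΣM about A: M_A − (34.09·1.9)·1.05 − 5·2.9 = 0 → M_A = 82.51 kN·m.

A_x = 0, A_y = 69.77 kN, M_A = 82.51 kN·m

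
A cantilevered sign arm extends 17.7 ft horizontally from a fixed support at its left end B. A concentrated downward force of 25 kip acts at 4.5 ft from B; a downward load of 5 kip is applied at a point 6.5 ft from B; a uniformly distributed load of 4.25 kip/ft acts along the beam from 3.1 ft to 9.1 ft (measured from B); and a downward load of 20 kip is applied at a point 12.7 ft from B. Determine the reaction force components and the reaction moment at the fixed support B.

Resultant of the distributed load: 4.25 × 6 = 25.5 kip at 6.1 ft from B.
ΣF_x = 0: B_x = 0.
ΣF_y = 0: B_y − 25 − 5 − 4.25·6 − 20 = 0 → B_y = 75.50 kip.
ΣM about B: M_B − 25·4.5 − 5·6.5 − (4.25·6)·6.1 − 20·12.7 = 0 → M_B = 554.5 kip·ft.

B_x = 0, B_y = 75.50 kip, M_B = 554.5 kip·ft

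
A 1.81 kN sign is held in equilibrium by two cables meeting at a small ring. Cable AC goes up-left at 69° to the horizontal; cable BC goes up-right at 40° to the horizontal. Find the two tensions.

ΣF_x = 0: −T_AC·cos69° + T_BC·cos40° = 0 → T_BC = 0.467816·T_AC.
ΣF_y = 0: T_AC·sin69° + T_BC·sin40° = 1.81.
Substitute: T_AC·(0.93358 + 0.467816·0.642788) = 1.81 → T_AC = 1.46643 ≈ 1.466 kN.
Then T_BC = 0.467816 × 1.46643 = 0.6860 kN.

T_AC = 1.466 kN, T_BC = 0.6860 kN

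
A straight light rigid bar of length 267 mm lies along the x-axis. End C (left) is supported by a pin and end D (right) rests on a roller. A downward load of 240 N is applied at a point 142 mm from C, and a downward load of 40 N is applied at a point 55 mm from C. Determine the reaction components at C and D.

C_x = 0, C_y = 144.1 N, D_y = 135.9 N

Taking moments about C: D_y·267 − 240·142 − 40·55 = 0 → D_y = 36280/267 = 135.88 ≈ 135.9 N.
ΣF_y = 0: C_y + 135.88 − 240 − 40 = 0 → C_y = 144.1 N.
ΣF_x = 0: no horizontal applied forces, so C_x = 0.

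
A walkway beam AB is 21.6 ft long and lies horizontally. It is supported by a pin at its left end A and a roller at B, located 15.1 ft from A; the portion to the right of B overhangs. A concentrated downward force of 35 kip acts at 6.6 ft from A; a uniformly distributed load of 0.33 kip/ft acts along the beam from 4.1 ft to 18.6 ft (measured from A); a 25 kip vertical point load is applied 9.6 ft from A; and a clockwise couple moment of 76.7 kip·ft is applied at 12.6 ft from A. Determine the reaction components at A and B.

Resultant of the distributed load: 0.33 × 14.5 = 4.785 kip at 11.35 ft from A.
Moments about A: B_y·15.1 − 35·6.6 − (0.33·14.5)·11.35 − 25·9.6 − 76.7 = 0 → B_y = 602.00975/15.1 = 39.8682 ≈ 39.87 kip.
ΣF_y = 0: A_y + 39.8682 − 35 − 0.33·14.5 − 25 = 0 → A_y = 24.92 kip.
ΣF_x = 0: no horizontal applied forces, so A_x = 0.

A_x = 0, A_y = 24.92 kip, B_y = 39.87 kip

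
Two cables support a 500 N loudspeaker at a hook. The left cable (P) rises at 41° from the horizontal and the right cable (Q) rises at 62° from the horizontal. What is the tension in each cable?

ΣF_x = 0: −T_P·cos41° + T_Q·cos62° = 0 → T_Q = 1.60757·T_P.
ΣF_y = 0: T_P·sin41° + T_Q·sin62° = 500.
Substitute: T_P·(0.656059 + 1.60757·0.882948) = 500 → T_P = 240.91 ≈ 240.9 N.
Then T_Q = 1.60757 × 240.91 = 387.3 N.

T_P = 240.9 N, T_Q = 387.3 N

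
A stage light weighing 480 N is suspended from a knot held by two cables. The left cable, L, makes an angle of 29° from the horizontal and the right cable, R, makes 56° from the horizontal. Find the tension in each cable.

ΣF_x = 0: −T_L·cos29° + T_R·cos56° = 0 → T_R = 1.56408·T_L.
ΣF_y = 0: T_L·sin29° + T_R·sin56° = 480.
Substitute: T_L·(0.48481 + 1.56408·0.829038) = 480 → T_L = 269.437 ≈ 269.4 N.
Then T_R = 1.56408 × 269.437 = 421.4 N.

T_L = 269.4 N, T_R = 421.4 N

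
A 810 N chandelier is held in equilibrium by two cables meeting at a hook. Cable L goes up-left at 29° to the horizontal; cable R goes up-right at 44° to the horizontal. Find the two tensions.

T_L = 609.3 N, T_R = 740.8 N

ΣF_x = 0: −T_L·cos29° + T_R·cos44° = 0 → T_R = 1.21586·T_L.
ΣF_y = 0: T_L·sin29° + T_R·sin44° = 810.
Substitute: T_L·(0.48481 + 1.21586·0.694658) = 810 → T_L = 609.29 ≈ 609.3 N.
Then T_R = 1.21586 × 609.29 = 740.8 N.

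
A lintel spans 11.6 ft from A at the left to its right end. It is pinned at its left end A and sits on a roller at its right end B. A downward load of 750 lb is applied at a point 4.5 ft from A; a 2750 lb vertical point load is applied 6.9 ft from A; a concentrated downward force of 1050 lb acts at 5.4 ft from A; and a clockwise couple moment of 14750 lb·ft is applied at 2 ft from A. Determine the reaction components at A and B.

A_x = 0, A_y = 862.9 lb, B_y = 3687 lb

Moments about A: B_y·11.6 − 750·4.5 − 2750·6.9 − 1050·5.4 − 14750 = 0 → B_y = 42770/11.6 = 3687.07 ≈ 3687 lb.
ΣF_y = 0: A_y + 3687.07 − 750 − 2750 − 1050 = 0 → A_y = 862.9 lb.
ΣF_x = 0: no horizontal applied forces, so A_x = 0.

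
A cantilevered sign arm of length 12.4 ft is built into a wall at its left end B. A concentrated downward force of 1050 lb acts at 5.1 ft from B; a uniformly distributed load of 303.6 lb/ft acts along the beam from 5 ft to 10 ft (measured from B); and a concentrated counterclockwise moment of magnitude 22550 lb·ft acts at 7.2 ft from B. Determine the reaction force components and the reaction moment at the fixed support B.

Resultant of the distributed load: 303.6 × 5 = 1518 lb at 7.5 ft from B.
ΣF_x = 0: B_x = 0.
ΣF_y = 0: B_y − 1050 − 303.6·5 = 0 → B_y = 2568 lb.
ΣM about B: M_B − 1050·5.1 − (303.6·5)·7.5 + 22550 = 0 → M_B = -5810 lb·ft.

B_x = 0, B_y = 2568 lb, M_B = -5810 lb·ft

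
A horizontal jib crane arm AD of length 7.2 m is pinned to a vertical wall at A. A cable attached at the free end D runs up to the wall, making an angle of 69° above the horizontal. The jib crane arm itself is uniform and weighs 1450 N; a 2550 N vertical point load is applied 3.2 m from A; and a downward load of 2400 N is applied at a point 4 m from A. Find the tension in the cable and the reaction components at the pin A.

ΣM about A: T·sin69°·7.2 − 1450·3.6 − 2550·3.2 − 2400·4 = 0 → T = 22980/(7.2·0.93358) = 3418.74 ≈ 3419 N.
ΣF_x = 0: A_x − T·cos69° = 0 → A_x = 3418.74 × 0.358368 = 1225 N.
ΣF_y = 0: A_y + T·sin69° − 1450 − 2550 − 2400 = 0 → A_y = 6400 − 3418.74 × 0.93358 = 3208 N.

T = 3419 N, A_x = 1225 N, A_y = 3208 N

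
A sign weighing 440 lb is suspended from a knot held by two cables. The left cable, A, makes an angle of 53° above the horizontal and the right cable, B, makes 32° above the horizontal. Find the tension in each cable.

ΣF_x = 0: −T_A·cos53° + T_B·cos32° = 0 → T_B = 0.709647·T_A.
ΣF_y = 0: T_A·sin53° + T_B·sin32° = 440.
Substitute: T_A·(0.798636 + 0.709647·0.529919) = 440 → T_A = 374.566 ≈ 374.6 lb.
Then T_B = 0.709647 × 374.566 = 265.8 lb.

T_A = 374.6 lb, T_B = 265.8 lb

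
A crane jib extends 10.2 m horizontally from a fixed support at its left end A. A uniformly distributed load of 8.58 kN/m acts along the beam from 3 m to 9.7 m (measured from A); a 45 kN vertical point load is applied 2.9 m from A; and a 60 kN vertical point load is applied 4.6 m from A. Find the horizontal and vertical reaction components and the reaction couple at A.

Resultant of the distributed load: 8.58 × 6.7 = 57.486 kN at 6.35 m from A.
ΣF_x = 0: A_x = 0.
ΣF_y = 0: A_y − 8.58·6.7 − 45 − 60 = 0 → A_y = 162.5 kN.
ΣM about A: M_A − (8.58·6.7)·6.35 − 45·2.9 − 60·4.6 = 0 → M_A = 771.5 kN·m.

A_x = 0, A_y = 162.5 kN, M_A = 771.5 kN·m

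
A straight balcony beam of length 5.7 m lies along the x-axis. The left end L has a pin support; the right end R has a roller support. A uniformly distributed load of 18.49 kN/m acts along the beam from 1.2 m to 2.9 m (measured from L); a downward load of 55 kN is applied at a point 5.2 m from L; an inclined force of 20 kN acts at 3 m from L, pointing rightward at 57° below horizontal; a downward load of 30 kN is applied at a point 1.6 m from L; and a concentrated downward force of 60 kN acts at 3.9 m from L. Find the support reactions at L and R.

L_x = -10.89 kN, L_y = 73.42 kN, R_y = 119.8 kN

Resultant of the distributed load: 18.49 × 1.7 = 31.433 kN at 2.05 m from L.
Moments about L: R_y·5.7 − (18.49·1.7)·2.05 − 55·5.2 − 20·sin57°·3 − 30·1.6 − 60·3.9 = 0 → R_y = 682.758/5.7 = 119.782 ≈ 119.8 kN.
ΣF_y = 0: L_y + 119.782 − 18.49·1.7 − 55 − 20·sin57° − 30 − 60 = 0 → L_y = 73.42 kN.
ΣF_x = 0: L_x + 20·cos57° = 0 → L_x = -10.89 kN.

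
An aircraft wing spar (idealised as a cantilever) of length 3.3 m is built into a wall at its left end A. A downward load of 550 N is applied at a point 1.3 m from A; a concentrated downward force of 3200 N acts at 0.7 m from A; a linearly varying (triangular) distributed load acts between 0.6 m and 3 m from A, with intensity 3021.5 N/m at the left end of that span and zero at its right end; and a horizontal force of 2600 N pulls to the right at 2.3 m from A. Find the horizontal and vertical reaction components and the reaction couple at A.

Resultant of the triangular load: ½ × 3021.5 × 2.4 = 3625.8 N, acting at 1.4 m from A (one-third of the span from the peak).
ΣF_x = 0: A_x + 2600 = 0 → A_x = -2600 N.
ΣF_y = 0: A_y − 550 − 3200 − ½·3021.5·2.4 = 0 → A_y = 7376 N.
ΣM about A: M_A − 550·1.3 − 3200·0.7 − (½·3021.5·2.4)·1.4 = 0 → M_A = 8031 N·m.

A_x = -2600 N, A_y = 7376 N, M_A = 8031 N·m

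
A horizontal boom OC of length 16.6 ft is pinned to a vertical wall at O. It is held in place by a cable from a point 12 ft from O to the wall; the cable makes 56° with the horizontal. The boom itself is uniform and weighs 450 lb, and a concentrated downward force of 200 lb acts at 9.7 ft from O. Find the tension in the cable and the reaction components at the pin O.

T = 570.4 lb, O_x = 319.0 lb, O_y = 177.1 lb

ΣM about O: T·sin56°·12 − 450·8.3 − 200·9.7 = 0 → T = 5675/(12·0.829038) = 570.44 ≈ 570.4 lb.
ΣF_x = 0: O_x − T·cos56° = 0 → O_x = 570.44 × 0.559193 = 319.0 lb.
ΣF_y = 0: O_y + T·sin56° − 450 − 200 = 0 → O_y = 650 − 570.44 × 0.829038 = 177.1 lb.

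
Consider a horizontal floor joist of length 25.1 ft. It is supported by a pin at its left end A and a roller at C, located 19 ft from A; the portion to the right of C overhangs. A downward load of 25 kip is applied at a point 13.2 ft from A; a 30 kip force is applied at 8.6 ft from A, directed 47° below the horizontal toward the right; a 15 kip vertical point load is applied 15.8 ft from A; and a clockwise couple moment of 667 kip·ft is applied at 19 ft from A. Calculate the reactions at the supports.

A_x = -20.46 kip, A_y = -12.94 kip, C_y = 74.88 kip

Taking moments about A: C_y·19 − 25·13.2 − 30·sin47°·8.6 − 15·15.8 − 667 = 0 → C_y = 1422.69/19 = 74.8784 ≈ 74.88 kip.
ΣF_y = 0: A_y + 74.8784 − 25 − 30·sin47° − 15 = 0 → A_y = -12.94 kip.
ΣF_x = 0: A_x + 30·cos47° = 0 → A_x = -20.46 kip.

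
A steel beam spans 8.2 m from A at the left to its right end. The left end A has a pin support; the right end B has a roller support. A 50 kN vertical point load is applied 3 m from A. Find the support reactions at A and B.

Moments about A: B_y·8.2 − 50·3 = 0 → B_y = 150/8.2 = 18.2927 ≈ 18.29 kN.
ΣF_y = 0: A_y + 18.2927 − 50 = 0 → A_y = 31.71 kN.
ΣF_x = 0: no horizontal applied forces, so A_x = 0.

A_x = 0, A_y = 31.71 kN, B_y = 18.29 kN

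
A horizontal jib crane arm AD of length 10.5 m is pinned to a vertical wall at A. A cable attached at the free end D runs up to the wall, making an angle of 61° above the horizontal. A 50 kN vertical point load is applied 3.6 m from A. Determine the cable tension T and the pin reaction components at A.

ΣM about A: T·sin61°·10.5 − 50·3.6 = 0 → T = 180/(10.5·0.87462) = 19.6003 ≈ 19.60 kN.
ΣF_x = 0: A_x − T·cos61° = 0 → A_x = 19.6003 × 0.48481 = 9.502 kN.
ΣF_y = 0: A_y + T·sin61° − 50 = 0 → A_y = 50 − 19.6003 × 0.87462 = 32.86 kN.

T = 19.60 kN, A_x = 9.502 kN, A_y = 32.86 kN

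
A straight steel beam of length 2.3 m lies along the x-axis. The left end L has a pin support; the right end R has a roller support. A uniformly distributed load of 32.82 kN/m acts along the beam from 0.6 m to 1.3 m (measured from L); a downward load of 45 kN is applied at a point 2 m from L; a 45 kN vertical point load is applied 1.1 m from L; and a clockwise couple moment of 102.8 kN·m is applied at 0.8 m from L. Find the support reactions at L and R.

L_x = 0, L_y = -1.863 kN, R_y = 114.8 kN

Resultant of the distributed load: 32.82 × 0.7 = 22.974 kN at 0.95 m from L.
Taking moments about L: R_y·2.3 − (32.82·0.7)·0.95 − 45·2 − 45·1.1 − 102.8 = 0 → R_y = 264.1253/2.3 = 114.837 ≈ 114.8 kN.
ΣF_y = 0: L_y + 114.837 − 32.82·0.7 − 45 − 45 = 0 → L_y = -1.863 kN.
ΣF_x = 0: no horizontal applied forces, so L_x = 0.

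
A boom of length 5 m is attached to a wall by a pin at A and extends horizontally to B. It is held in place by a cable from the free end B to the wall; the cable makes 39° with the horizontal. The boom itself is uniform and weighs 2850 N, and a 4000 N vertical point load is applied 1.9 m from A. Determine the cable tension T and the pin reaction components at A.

T = 4680 N, A_x = 3637 N, A_y = 3905 N

ΣM about A: T·sin39°·5 − 2850·2.5 − 4000·1.9 = 0 → T = 14725/(5·0.62932) = 4679.65 ≈ 4680 N.
ΣF_x = 0: A_x − T·cos39° = 0 → A_x = 4679.65 × 0.777146 = 3637 N.
ΣF_y = 0: A_y + T·sin39° − 2850 − 4000 = 0 → A_y = 6850 − 4679.65 × 0.62932 = 3905 N.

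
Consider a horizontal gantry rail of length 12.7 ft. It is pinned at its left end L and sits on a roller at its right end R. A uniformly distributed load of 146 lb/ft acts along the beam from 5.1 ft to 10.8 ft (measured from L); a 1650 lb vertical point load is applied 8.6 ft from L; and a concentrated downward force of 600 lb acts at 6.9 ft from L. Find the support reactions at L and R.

Resultant of the distributed load: 146 × 5.7 = 832.2 lb at 7.95 ft from L.
ΣM about L: R_y·12.7 − (146·5.7)·7.95 − 1650·8.6 − 600·6.9 = 0 → R_y = 24945.99/12.7 = 1964.25 ≈ 1964 lb.
ΣF_y = 0: L_y + 1964.25 − 146·5.7 − 1650 − 600 = 0 → L_y = 1118 lb.
ΣF_x = 0: no horizontal applied forces, so L_x = 0.

L_x = 0, L_y = 1118 lb, R_y = 1964 lb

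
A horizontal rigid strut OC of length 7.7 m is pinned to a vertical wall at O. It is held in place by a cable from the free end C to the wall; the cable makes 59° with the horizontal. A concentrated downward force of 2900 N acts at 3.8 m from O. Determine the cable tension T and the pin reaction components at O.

ΣM about O: T·sin59°·7.7 − 2900·3.8 = 0 → T = 11020/(7.7·0.857167) = 1669.65 ≈ 1670 N.
ΣF_x = 0: O_x − T·cos59° = 0 → O_x = 1669.65 × 0.515038 = 859.9 N.
ΣF_y = 0: O_y + T·sin59° − 2900 = 0 → O_y = 2900 − 1669.65 × 0.857167 = 1469 N.

T = 1670 N, O_x = 859.9 N, O_y = 1469 N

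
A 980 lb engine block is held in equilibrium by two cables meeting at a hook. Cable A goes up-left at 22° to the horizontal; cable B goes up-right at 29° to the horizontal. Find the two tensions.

T_A = 1103 lb, T_B = 1169 lb

ΣF_x = 0: −T_A·cos22° + T_B·cos29° = 0 → T_B = 1.0601·T_A.
ΣF_y = 0: T_A·sin22° + T_B·sin29° = 980.
Substitute: T_A·(0.374607 + 1.0601·0.48481) = 980 → T_A = 1102.92 ≈ 1103 lb.
Then T_B = 1.0601 × 1102.92 = 1169 lb.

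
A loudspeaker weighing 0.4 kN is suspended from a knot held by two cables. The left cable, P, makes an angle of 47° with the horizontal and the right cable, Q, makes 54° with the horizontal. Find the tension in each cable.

T_P = 0.2395 kN, T_Q = 0.2779 kN

ΣF_x = 0: −T_P·cos47° + T_Q·cos54° = 0 → T_Q = 1.16028·T_P.
ΣF_y = 0: T_P·sin47° + T_Q·sin54° = 0.4.
Substitute: T_P·(0.731354 + 1.16028·0.809017) = 0.4 → T_P = 0.239515 ≈ 0.2395 kN.
Then T_Q = 1.16028 × 0.239515 = 0.2779 kN.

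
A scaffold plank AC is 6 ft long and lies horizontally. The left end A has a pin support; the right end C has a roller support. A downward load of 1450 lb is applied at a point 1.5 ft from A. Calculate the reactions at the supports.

A_x = 0, A_y = 1088 lb, C_y = 362.5 lb

Taking moments about A: C_y·6 − 1450·1.5 = 0 → C_y = 2175/6 = 362.5 lb.
ΣF_y = 0: A_y + 362.5 − 1450 = 0 → A_y = 1088 lb.
ΣF_x = 0: no horizontal applied forces, so A_x = 0.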